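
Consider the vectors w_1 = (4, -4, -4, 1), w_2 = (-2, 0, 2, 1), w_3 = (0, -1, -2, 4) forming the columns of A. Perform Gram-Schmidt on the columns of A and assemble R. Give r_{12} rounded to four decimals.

r_{12} = -2.1429

w_1 = (4, -4, -4, 1); ‖w_1‖ = 7.0000, so q_1 = (0.5714, -0.5714, -0.5714, 0.1429).
r_{12} = q_1·w_2 = -2.1429.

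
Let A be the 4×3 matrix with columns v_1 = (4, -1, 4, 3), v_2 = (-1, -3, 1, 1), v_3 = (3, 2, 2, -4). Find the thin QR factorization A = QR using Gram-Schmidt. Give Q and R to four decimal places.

Q = [[0.6172, -0.4708, 0.1712], [-0.1543, -0.8559, -0.2031], [0.6172, 0.1284, 0.4265], [0.4629, 0.1712, -0.8646]], R = [[6.4807, 0.9258, 0.9258], [0.0000, 3.3381, -3.5521], [0.0000, 0.0000, 4.4188]]

e_1 = v_1/‖v_1‖ = (4, -1, 4, 3)/6.4807 = (0.6172, -0.1543, 0.6172, 0.4629).
r_{12} = e_1·v_2 = 0.9258.
u_2 = v_2 − 0.9258·e_1 = (-1.5714, -2.8571, 0.4286, 0.5714).
‖u_2‖ = 3.3381, so e_2 = (-0.4708, -0.8559, 0.1284, 0.1712).
r_{13} = e_1·v_3 = 0.9258; r_{23} = e_2·v_3 = -3.5521.
u_3 = v_3 − 0.9258·e_1 + 3.5521·e_2 = (0.7564, -0.8974, 1.8846, -3.8205).
‖u_3‖ = 4.4188, so e_3 = (0.1712, -0.2031, 0.4265, -0.8646).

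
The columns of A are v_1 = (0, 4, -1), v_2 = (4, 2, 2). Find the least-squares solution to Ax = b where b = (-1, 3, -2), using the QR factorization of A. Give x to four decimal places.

q_1 = v_1/‖v_1‖ = (0, 4, -1)/4.1231 = (0.0000, 0.9701, -0.2425).
r_{12} = q_1·v_2 = 1.4552.
u_2 = v_2 − 1.4552·q_1 = (4.0000, 0.5882, 2.3529).
‖u_2‖ = 4.6779, so q_2 = (0.8551, 0.1257, 0.5030).
Qᵀb = (3.3955, -1.4838).
Back-substitute: x_2 = -1.4838/4.6779 = -0.3172.
x_1 = (3.3955 − 1.4552·(-0.3172))/4.1231 = 0.9355.

x = (0.9355, -0.3172)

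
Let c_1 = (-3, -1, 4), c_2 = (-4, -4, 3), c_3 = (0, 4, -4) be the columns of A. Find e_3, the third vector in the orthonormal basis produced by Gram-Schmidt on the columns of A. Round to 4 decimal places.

c_1 = (-3, -1, 4); ‖c_1‖ = 5.0990, so e_1 = (-0.5883, -0.1961, 0.7845).
e_1·c_2 = (-0.5883)·(-4) + (-0.1961)·(-4) + 0.7845·3 = 5.4913.
u_2 = c_2 − 5.4913·e_1 = (-0.7692, -2.9231, -1.3077).
‖u_2‖ = 3.2933, so e_2 = (-0.2336, -0.8876, -0.3971).
e_1·c_3 = (-0.5883)·0 + (-0.1961)·4 + 0.7845·(-4) = -3.9223; e_2·c_3 = (-0.2336)·0 + (-0.8876)·4 + (-0.3971)·(-4) = -1.9620.
u_3 = c_3 + 3.9223·e_1 + 1.9620·e_2 = (-2.7660, 1.4894, -1.7021).
‖u_3‖ = 3.5729, so e_3 = (-0.7741, 0.4168, -0.4764).

e_3 = (-0.7741, 0.4168, -0.4764)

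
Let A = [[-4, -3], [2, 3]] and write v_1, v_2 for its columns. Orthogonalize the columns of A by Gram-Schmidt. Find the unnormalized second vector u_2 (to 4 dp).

u_2 = (0.6000, 1.2000)

e_1 = v_1/‖v_1‖ = (-4, 2)/4.4721 = (-0.8944, 0.4472).
r_{12} = e_1·v_2 = 4.0249.
u_2 = v_2 − 4.0249·e_1 = (0.6000, 1.2000).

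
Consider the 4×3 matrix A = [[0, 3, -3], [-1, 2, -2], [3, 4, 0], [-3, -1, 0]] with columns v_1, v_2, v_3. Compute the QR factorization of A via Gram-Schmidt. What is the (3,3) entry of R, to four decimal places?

r_{33} = 1.7342

v_1 = (0, -1, 3, -3); ‖v_1‖ = 4.3589, so q_1 = (0.0000, -0.2294, 0.6882, -0.6882).
q_1·v_2 = 0.0000·3 + (-0.2294)·2 + 0.6882·4 + (-0.6882)·(-1) = 2.9824.
u_2 = v_2 − 2.9824·q_1 = (3.0000, 2.6842, 1.9474, 1.0526).
‖u_2‖ = 4.5940, so q_2 = (0.6530, 0.5843, 0.4239, 0.2291).
q_1·v_3 = 0.0000·(-3) + (-0.2294)·(-2) + 0.6882·0 + (-0.6882)·0 = 0.4588; q_2·v_3 = 0.6530·(-3) + 0.5843·(-2) + 0.4239·0 + 0.2291·0 = -3.1276.
u_3 = v_3 − 0.4588·q_1 + 3.1276·q_2 = (-0.9576, -0.0673, 1.0100, 1.0324).
r_{33} = ‖u_3‖ = 1.7342.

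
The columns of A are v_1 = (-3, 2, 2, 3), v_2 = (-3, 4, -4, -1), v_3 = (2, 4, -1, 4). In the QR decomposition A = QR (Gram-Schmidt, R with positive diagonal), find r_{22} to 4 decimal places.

v_1 = (-3, 2, 2, 3); ‖v_1‖ = 5.0990, so e_1 = (-0.5883, 0.3922, 0.3922, 0.5883).
e_1·v_2 = (-0.5883)·(-3) + 0.3922·4 + 0.3922·(-4) + 0.5883·(-1) = 1.1767.
u_2 = v_2 − 1.1767·e_1 = (-2.3077, 3.5385, -4.4615, -1.6923).
r_{22} = ‖u_2‖ = 6.3730.

r_{22} = 6.3730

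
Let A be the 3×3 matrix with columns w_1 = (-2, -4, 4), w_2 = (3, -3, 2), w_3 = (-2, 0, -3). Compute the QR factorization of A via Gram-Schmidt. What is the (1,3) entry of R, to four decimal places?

w_1 = (-2, -4, 4); ‖w_1‖ = 6.0000, so e_1 = (-0.3333, -0.6667, 0.6667).
r_{13} = e_1·w_3 = -1.3333.

r_{13} = -1.3333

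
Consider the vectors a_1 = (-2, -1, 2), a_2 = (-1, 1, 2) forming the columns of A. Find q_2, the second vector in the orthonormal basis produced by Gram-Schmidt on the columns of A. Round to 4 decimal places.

a_1 = (-2, -1, 2); ‖a_1‖ = 3.0000, so q_1 = (-0.6667, -0.3333, 0.6667).
q_1·a_2 = (-0.6667)·(-1) + (-0.3333)·1 + 0.6667·2 = 1.6667.
u_2 = a_2 − 1.6667·q_1 = (0.1111, 1.5556, 0.8889).
‖u_2‖ = 1.7951, so q_2 = (0.0619, 0.8666, 0.4952).

q_2 = (0.0619, 0.8666, 0.4952)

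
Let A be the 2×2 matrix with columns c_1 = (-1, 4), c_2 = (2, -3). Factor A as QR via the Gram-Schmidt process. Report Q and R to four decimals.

e_1 = c_1/‖c_1‖ = (-1, 4)/4.1231 = (-0.2425, 0.9701).
r_{12} = e_1·c_2 = -3.3955.
u_2 = c_2 + 3.3955·e_1 = (1.1765, 0.2941).
‖u_2‖ = 1.2127, so e_2 = (0.9701, 0.2425).

Q = [[-0.2425, 0.9701], [0.9701, 0.2425]], R = [[4.1231, -3.3955], [0.0000, 1.2127]]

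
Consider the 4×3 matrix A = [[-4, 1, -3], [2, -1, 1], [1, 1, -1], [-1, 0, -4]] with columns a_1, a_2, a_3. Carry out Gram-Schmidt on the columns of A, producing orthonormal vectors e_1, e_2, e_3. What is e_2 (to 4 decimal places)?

a_1 = (-4, 2, 1, -1); ‖a_1‖ = 4.6904, so e_1 = (-0.8528, 0.4264, 0.2132, -0.2132).
e_1·a_2 = (-0.8528)·1 + 0.4264·(-1) + 0.2132·1 + (-0.2132)·0 = -1.0660.
u_2 = a_2 + 1.0660·e_1 = (0.0909, -0.5455, 1.2273, -0.2273).
‖u_2‖ = 1.3652, so e_2 = (0.0666, -0.3996, 0.8990, -0.1665).

e_2 = (0.0666, -0.3996, 0.8990, -0.1665)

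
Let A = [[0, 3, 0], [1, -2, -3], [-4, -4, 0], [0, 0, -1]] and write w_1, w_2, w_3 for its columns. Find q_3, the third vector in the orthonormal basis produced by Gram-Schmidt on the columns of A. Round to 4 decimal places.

q_3 = (-0.6281, -0.6281, -0.1570, -0.4318)

w_1 = (0, 1, -4, 0); ‖w_1‖ = 4.1231, so q_1 = (0.0000, 0.2425, -0.9701, 0.0000).
q_1·w_2 = 0.0000·3 + 0.2425·(-2) + (-0.9701)·(-4) + 0.0000·0 = 3.3955.
u_2 = w_2 − 3.3955·q_1 = (3.0000, -2.8235, -0.7059, 0.0000).
‖u_2‖ = 4.1798, so q_2 = (0.7177, -0.6755, -0.1689, 0.0000).
q_1·w_3 = 0.0000·0 + 0.2425·(-3) + (-0.9701)·0 + 0.0000·(-1) = -0.7276; q_2·w_3 = 0.7177·0 + (-0.6755)·(-3) + (-0.1689)·0 + 0.0000·(-1) = 2.0266.
u_3 = w_3 + 0.7276·q_1 − 2.0266·q_2 = (-1.4545, -1.4545, -0.3636, -1.0000).
‖u_3‖ = 2.3160, so q_3 = (-0.6281, -0.6281, -0.1570, -0.4318).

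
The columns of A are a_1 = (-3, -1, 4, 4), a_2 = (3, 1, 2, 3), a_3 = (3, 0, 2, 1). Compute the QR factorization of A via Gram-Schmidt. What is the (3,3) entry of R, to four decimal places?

r_{33} = 1.5665

q_1 = a_1/‖a_1‖ = (-3, -1, 4, 4)/6.4807 = (-0.4629, -0.1543, 0.6172, 0.6172).
r_{12} = q_1·a_2 = 1.5430.
u_2 = a_2 − 1.5430·q_1 = (3.7143, 1.2381, 1.0476, 2.0476).
‖u_2‖ = 4.5408, so q_2 = (0.8180, 0.2727, 0.2307, 0.4509).
r_{13} = q_1·a_3 = 0.4629; r_{23} = q_2·a_3 = 3.3663.
u_3 = a_3 − 0.4629·q_1 − 3.3663·q_2 = (0.4607, -0.8464, 0.9376, -0.8037).
r_{33} = ‖u_3‖ = 1.5665.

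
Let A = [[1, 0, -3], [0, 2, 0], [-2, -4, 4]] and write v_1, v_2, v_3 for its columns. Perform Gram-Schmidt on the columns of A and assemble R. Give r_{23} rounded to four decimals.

r_{23} = 0.5963

v_1 = (1, 0, -2); ‖v_1‖ = 2.2361, so q_1 = (0.4472, 0.0000, -0.8944).
q_1·v_2 = 0.4472·0 + 0.0000·2 + (-0.8944)·(-4) = 3.5777.
u_2 = v_2 − 3.5777·q_1 = (-1.6000, 2.0000, -0.8000).
‖u_2‖ = 2.6833, so q_2 = (-0.5963, 0.7454, -0.2981).
r_{23} = q_2·v_3 = 0.5963.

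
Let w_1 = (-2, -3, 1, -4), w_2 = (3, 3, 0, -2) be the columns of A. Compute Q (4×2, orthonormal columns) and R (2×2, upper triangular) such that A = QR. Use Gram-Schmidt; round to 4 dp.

Q = [[-0.3651, 0.5613], [-0.5477, 0.5096], [0.1826, 0.0517], [-0.7303, -0.6500]], R = [[5.4772, -1.2780], [0.0000, 4.5129]]

w_1 = (-2, -3, 1, -4); ‖w_1‖ = 5.4772, so q_1 = (-0.3651, -0.5477, 0.1826, -0.7303).
q_1·w_2 = (-0.3651)·3 + (-0.5477)·3 + 0.1826·0 + (-0.7303)·(-2) = -1.2780.
u_2 = w_2 + 1.2780·q_1 = (2.5333, 2.3000, 0.2333, -2.9333).
‖u_2‖ = 4.5129, so q_2 = (0.5613, 0.5096, 0.0517, -0.6500).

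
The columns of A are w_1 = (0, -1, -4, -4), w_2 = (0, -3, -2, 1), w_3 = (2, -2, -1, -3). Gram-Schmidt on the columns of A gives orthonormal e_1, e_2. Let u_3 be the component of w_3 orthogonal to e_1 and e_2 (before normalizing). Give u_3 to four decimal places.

e_1 = w_1/‖w_1‖ = (0, -1, -4, -4)/5.7446 = (0.0000, -0.1741, -0.6963, -0.6963).
r_{12} = e_1·w_2 = 1.2185.
u_2 = w_2 − 1.2185·e_1 = (0.0000, -2.7879, -1.1515, 1.8485).
‖u_2‖ = 3.5377, so e_2 = (0.0000, -0.7881, -0.3255, 0.5225).
r_{13} = e_1·w_3 = 3.1334; r_{23} = e_2·w_3 = 0.3341.
u_3 = w_3 − 3.1334·e_1 − 0.3341·e_2 = (2.0000, -1.1913, 1.2906, -0.9927).

u_3 = (2.0000, -1.1913, 1.2906, -0.9927)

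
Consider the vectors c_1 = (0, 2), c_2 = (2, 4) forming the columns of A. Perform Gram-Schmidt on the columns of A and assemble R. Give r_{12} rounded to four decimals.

c_1 = (0, 2); ‖c_1‖ = 2.0000, so q_1 = (0.0000, 1.0000).
r_{12} = q_1·c_2 = 4.0000.

r_{12} = 4.0000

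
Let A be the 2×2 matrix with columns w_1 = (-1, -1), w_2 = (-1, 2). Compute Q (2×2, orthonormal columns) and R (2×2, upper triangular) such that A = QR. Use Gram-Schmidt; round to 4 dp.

e_1 = w_1/‖w_1‖ = (-1, -1)/1.4142 = (-0.7071, -0.7071).
r_{12} = e_1·w_2 = -0.7071.
u_2 = w_2 + 0.7071·e_1 = (-1.5000, 1.5000).
‖u_2‖ = 2.1213, so e_2 = (-0.7071, 0.7071).

Q = [[-0.7071, -0.7071], [-0.7071, 0.7071]], R = [[1.4142, -0.7071], [0.0000, 2.1213]]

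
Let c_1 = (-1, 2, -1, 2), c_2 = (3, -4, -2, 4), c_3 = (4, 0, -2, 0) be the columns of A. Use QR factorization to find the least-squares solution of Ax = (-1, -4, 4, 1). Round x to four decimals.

x = (-1.0774, 0.5977, -1.1859)

e_1 = c_1/‖c_1‖ = (-1, 2, -1, 2)/3.1623 = (-0.3162, 0.6325, -0.3162, 0.6325).
r_{12} = e_1·c_2 = -0.3162.
u_2 = c_2 + 0.3162·e_1 = (2.9000, -3.8000, -2.1000, 4.2000).
‖u_2‖ = 6.7007, so e_2 = (0.4328, -0.5671, -0.3134, 0.6268).
r_{13} = e_1·c_3 = -0.6325; r_{23} = e_2·c_3 = 2.3579.
u_3 = c_3 + 0.6325·e_1 − 2.3579·e_2 = (2.7795, 1.7372, -1.4610, -1.0780).
‖u_3‖ = 3.7470, so e_3 = (0.7418, 0.4636, -0.3899, -0.2877).
Qᵀb = (-2.8460, 1.2088, -4.4436).
Back-substitute: x_3 = -4.4436/3.7470 = -1.1859.
x_2 = (1.2088 − 2.3579·(-1.1859))/6.7007 = 0.5977.
x_1 = (-2.8460 + 0.3162·0.5977 + 0.6325·(-1.1859))/3.1623 = -1.0774.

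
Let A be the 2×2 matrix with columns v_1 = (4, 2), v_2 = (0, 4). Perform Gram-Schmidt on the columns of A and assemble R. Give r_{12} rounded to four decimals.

r_{12} = 1.7889

q_1 = v_1/‖v_1‖ = (4, 2)/4.4721 = (0.8944, 0.4472).
r_{12} = q_1·v_2 = 1.7889.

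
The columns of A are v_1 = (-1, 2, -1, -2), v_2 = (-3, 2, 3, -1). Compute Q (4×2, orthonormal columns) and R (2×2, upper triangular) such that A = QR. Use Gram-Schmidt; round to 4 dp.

v_1 = (-1, 2, -1, -2); ‖v_1‖ = 3.1623, so q_1 = (-0.3162, 0.6325, -0.3162, -0.6325).
q_1·v_2 = (-0.3162)·(-3) + 0.6325·2 + (-0.3162)·3 + (-0.6325)·(-1) = 1.8974.
u_2 = v_2 − 1.8974·q_1 = (-2.4000, 0.8000, 3.6000, 0.2000).
‖u_2‖ = 4.4045, so q_2 = (-0.5449, 0.1816, 0.8173, 0.0454).

Q = [[-0.3162, -0.5449], [0.6325, 0.1816], [-0.3162, 0.8173], [-0.6325, 0.0454]], R = [[3.1623, 1.8974], [0.0000, 4.4045]]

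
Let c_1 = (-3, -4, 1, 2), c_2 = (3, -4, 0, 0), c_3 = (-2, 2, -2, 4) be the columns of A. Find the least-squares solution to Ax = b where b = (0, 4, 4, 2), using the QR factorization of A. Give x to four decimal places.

c_1 = (-3, -4, 1, 2); ‖c_1‖ = 5.4772, so e_1 = (-0.5477, -0.7303, 0.1826, 0.3651).
e_1·c_2 = (-0.5477)·3 + (-0.7303)·(-4) + 0.1826·0 + 0.3651·0 = 1.2780.
u_2 = c_2 − 1.2780·e_1 = (3.7000, -3.0667, -0.2333, -0.4667).
‖u_2‖ = 4.8339, so e_2 = (0.7654, -0.6344, -0.0483, -0.0965).
e_1·c_3 = (-0.5477)·(-2) + (-0.7303)·2 + 0.1826·(-2) + 0.3651·4 = 0.7303; e_2·c_3 = 0.7654·(-2) + (-0.6344)·2 + (-0.0483)·(-2) + (-0.0965)·4 = -3.0893.
u_3 = c_3 − 0.7303·e_1 + 3.0893·e_2 = (0.7646, 0.5735, -2.2825, 3.4351).
‖u_3‖ = 4.2336, so e_3 = (0.1806, 0.1355, -0.5391, 0.8114).
Qᵀb = (-1.4606, -2.9238, 0.0081).
Back-substitute: x_3 = 0.0081/4.2336 = 0.0019.
x_2 = (-2.9238 + 3.0893·0.0019)/4.8339 = -0.6036.
x_1 = (-1.4606 − 1.2780·(-0.6036) − 0.7303·0.0019)/5.4772 = -0.1261.

x = (-0.1261, -0.6036, 0.0019)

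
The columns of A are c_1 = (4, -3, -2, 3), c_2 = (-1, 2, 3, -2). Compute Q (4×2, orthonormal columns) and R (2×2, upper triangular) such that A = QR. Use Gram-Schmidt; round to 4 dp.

c_1 = (4, -3, -2, 3); ‖c_1‖ = 6.1644, so e_1 = (0.6489, -0.4867, -0.3244, 0.4867).
e_1·c_2 = 0.6489·(-1) + (-0.4867)·2 + (-0.3244)·3 + 0.4867·(-2) = -3.5689.
u_2 = c_2 + 3.5689·e_1 = (1.3158, 0.2632, 1.8421, -0.2632).
‖u_2‖ = 2.2942, so e_2 = (0.5735, 0.1147, 0.8030, -0.1147).

Q = [[0.6489, 0.5735], [-0.4867, 0.1147], [-0.3244, 0.8030], [0.4867, -0.1147]], R = [[6.1644, -3.5689], [0.0000, 2.2942]]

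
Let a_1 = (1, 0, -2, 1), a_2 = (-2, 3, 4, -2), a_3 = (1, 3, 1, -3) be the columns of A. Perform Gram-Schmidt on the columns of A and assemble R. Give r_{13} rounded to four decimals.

e_1 = a_1/‖a_1‖ = (1, 0, -2, 1)/2.4495 = (0.4082, 0.0000, -0.8165, 0.4082).
r_{13} = e_1·a_3 = -1.6330.

r_{13} = -1.6330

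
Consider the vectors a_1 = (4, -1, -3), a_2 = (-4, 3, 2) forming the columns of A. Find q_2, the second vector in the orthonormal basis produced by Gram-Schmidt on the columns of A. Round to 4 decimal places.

a_1 = (4, -1, -3); ‖a_1‖ = 5.0990, so q_1 = (0.7845, -0.1961, -0.5883).
q_1·a_2 = 0.7845·(-4) + (-0.1961)·3 + (-0.5883)·2 = -4.9029.
u_2 = a_2 + 4.9029·q_1 = (-0.1538, 2.0385, -0.8846).
‖u_2‖ = 2.2275, so q_2 = (-0.0691, 0.9152, -0.3971).

q_2 = (-0.0691, 0.9152, -0.3971)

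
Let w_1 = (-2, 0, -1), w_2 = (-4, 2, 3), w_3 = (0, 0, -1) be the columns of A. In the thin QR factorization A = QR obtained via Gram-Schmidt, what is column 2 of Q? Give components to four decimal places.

q_1 = w_1/‖w_1‖ = (-2, 0, -1)/2.2361 = (-0.8944, 0.0000, -0.4472).
r_{12} = q_1·w_2 = 2.2361.
u_2 = w_2 − 2.2361·q_1 = (-2.0000, 2.0000, 4.0000).
‖u_2‖ = 4.8990, so q_2 = (-0.4082, 0.4082, 0.8165).

q_2 = (-0.4082, 0.4082, 0.8165)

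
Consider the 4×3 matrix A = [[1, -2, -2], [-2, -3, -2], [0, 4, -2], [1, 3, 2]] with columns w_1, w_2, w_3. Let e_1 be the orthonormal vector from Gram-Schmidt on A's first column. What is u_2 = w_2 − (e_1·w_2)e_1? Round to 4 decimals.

w_1 = (1, -2, 0, 1); ‖w_1‖ = 2.4495, so e_1 = (0.4082, -0.8165, 0.0000, 0.4082).
e_1·w_2 = 0.4082·(-2) + (-0.8165)·(-3) + 0.0000·4 + 0.4082·3 = 2.8577.
u_2 = w_2 − 2.8577·e_1 = (-3.1667, -0.6667, 4.0000, 1.8333).

u_2 = (-3.1667, -0.6667, 4.0000, 1.8333)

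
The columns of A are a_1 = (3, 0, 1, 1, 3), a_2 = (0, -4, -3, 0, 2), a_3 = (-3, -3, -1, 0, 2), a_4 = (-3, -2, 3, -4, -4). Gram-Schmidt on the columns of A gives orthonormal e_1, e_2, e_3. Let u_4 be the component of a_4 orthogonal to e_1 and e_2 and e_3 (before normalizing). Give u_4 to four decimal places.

u_4 = (1.0503, -2.6966, 2.9237, -3.0517, -1.0076)

a_1 = (3, 0, 1, 1, 3); ‖a_1‖ = 4.4721, so e_1 = (0.6708, 0.0000, 0.2236, 0.2236, 0.6708).
e_1·a_2 = 0.6708·0 + 0.0000·(-4) + 0.2236·(-3) + 0.2236·0 + 0.6708·2 = 0.6708.
u_2 = a_2 − 0.6708·e_1 = (-0.4500, -4.0000, -3.1500, -0.1500, 1.5500).
‖u_2‖ = 5.3432, so e_2 = (-0.0842, -0.7486, -0.5895, -0.0281, 0.2901).
e_1·a_3 = 0.6708·(-3) + 0.0000·(-3) + 0.2236·(-1) + 0.2236·0 + 0.6708·2 = -0.8944; e_2·a_3 = (-0.0842)·(-3) + (-0.7486)·(-3) + (-0.5895)·(-1) + (-0.0281)·0 + 0.2901·2 = 3.6682.
u_3 = a_3 + 0.8944·e_1 − 3.6682·e_2 = (-2.0911, -0.2539, 1.3625, 0.3030, 1.5359).
‖u_3‖ = 2.9571, so e_3 = (-0.7071, -0.0859, 0.4608, 0.1025, 0.5194).
e_1·a_4 = 0.6708·(-3) + 0.0000·(-2) + 0.2236·3 + 0.2236·(-4) + 0.6708·(-4) = -4.9193; e_2·a_4 = (-0.0842)·(-3) + (-0.7486)·(-2) + (-0.5895)·3 + (-0.0281)·(-4) + 0.2901·(-4) = -1.0668; e_3·a_4 = (-0.7071)·(-3) + (-0.0859)·(-2) + 0.4608·3 + 0.1025·(-4) + 0.5194·(-4) = 1.1880.
u_4 = a_4 + 4.9193·e_1 + 1.0668·e_2 − 1.1880·e_3 = (1.0503, -2.6966, 2.9237, -3.0517, -1.0076).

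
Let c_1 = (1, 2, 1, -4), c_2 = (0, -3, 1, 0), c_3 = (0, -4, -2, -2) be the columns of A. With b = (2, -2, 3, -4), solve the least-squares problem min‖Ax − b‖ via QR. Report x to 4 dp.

x = (1.1288, 1.6348, -0.1705)

c_1 = (1, 2, 1, -4); ‖c_1‖ = 4.6904, so e_1 = (0.2132, 0.4264, 0.2132, -0.8528).
e_1·c_2 = 0.2132·0 + 0.4264·(-3) + 0.2132·1 + (-0.8528)·0 = -1.0660.
u_2 = c_2 + 1.0660·e_1 = (0.2273, -2.5455, 1.2273, -0.9091).
‖u_2‖ = 2.9772, so e_2 = (0.0763, -0.8550, 0.4122, -0.3054).
e_1·c_3 = 0.2132·0 + 0.4264·(-4) + 0.2132·(-2) + (-0.8528)·(-2) = -0.4264; e_2·c_3 = 0.0763·0 + (-0.8550)·(-4) + 0.4122·(-2) + (-0.3054)·(-2) = 3.2062.
u_3 = c_3 + 0.4264·e_1 − 3.2062·e_2 = (-0.1538, -1.0769, -3.2308, -1.3846).
‖u_3‖ = 3.6795, so e_3 = (-0.0418, -0.2927, -0.8781, -0.3763).
Qᵀb = (3.6244, 4.3207, -0.6272).
Back-substitute: x_3 = -0.6272/3.6795 = -0.1705.
x_2 = (4.3207 − 3.2062·(-0.1705))/2.9772 = 1.6348.
x_1 = (3.6244 + 1.0660·1.6348 + 0.4264·(-0.1705))/4.6904 = 1.1288.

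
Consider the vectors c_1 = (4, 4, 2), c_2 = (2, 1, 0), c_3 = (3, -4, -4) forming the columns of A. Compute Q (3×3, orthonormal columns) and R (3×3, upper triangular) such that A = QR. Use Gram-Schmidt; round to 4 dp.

Q = [[0.6667, 0.6667, 0.3333], [0.6667, -0.3333, -0.6667], [0.3333, -0.6667, 0.6667]], R = [[6.0000, 2.0000, -2.0000], [0.0000, 1.0000, 6.0000], [0.0000, 0.0000, 1.0000]]

e_1 = c_1/‖c_1‖ = (4, 4, 2)/6.0000 = (0.6667, 0.6667, 0.3333).
r_{12} = e_1·c_2 = 2.0000.
u_2 = c_2 − 2.0000·e_1 = (0.6667, -0.3333, -0.6667).
‖u_2‖ = 1.0000, so e_2 = (0.6667, -0.3333, -0.6667).
r_{13} = e_1·c_3 = -2.0000; r_{23} = e_2·c_3 = 6.0000.
u_3 = c_3 + 2.0000·e_1 − 6.0000·e_2 = (0.3333, -0.6667, 0.6667).
‖u_3‖ = 1.0000, so e_3 = (0.3333, -0.6667, 0.6667).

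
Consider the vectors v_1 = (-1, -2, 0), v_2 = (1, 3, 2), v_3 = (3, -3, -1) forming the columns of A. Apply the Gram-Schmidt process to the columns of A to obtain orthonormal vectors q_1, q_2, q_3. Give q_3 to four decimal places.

q_1 = v_1/‖v_1‖ = (-1, -2, 0)/2.2361 = (-0.4472, -0.8944, 0.0000).
r_{12} = q_1·v_2 = -3.1305.
u_2 = v_2 + 3.1305·q_1 = (-0.4000, 0.2000, 2.0000).
‖u_2‖ = 2.0494, so q_2 = (-0.1952, 0.0976, 0.9759).
r_{13} = q_1·v_3 = 1.3416; r_{23} = q_2·v_3 = -1.8542.
u_3 = v_3 − 1.3416·q_1 + 1.8542·q_2 = (3.2381, -1.6190, 0.8095).
‖u_3‖ = 3.7097, so q_3 = (0.8729, -0.4364, 0.2182).

q_3 = (0.8729, -0.4364, 0.2182)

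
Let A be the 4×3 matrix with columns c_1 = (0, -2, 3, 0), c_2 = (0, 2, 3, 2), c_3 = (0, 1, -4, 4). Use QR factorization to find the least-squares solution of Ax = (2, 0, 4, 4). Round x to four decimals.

c_1 = (0, -2, 3, 0); ‖c_1‖ = 3.6056, so q_1 = (0.0000, -0.5547, 0.8321, 0.0000).
q_1·c_2 = 0.0000·0 + (-0.5547)·2 + 0.8321·3 + 0.0000·2 = 1.3868.
u_2 = c_2 − 1.3868·q_1 = (0.0000, 2.7692, 1.8462, 2.0000).
‖u_2‖ = 3.8829, so q_2 = (0.0000, 0.7132, 0.4755, 0.5151).
q_1·c_3 = 0.0000·0 + (-0.5547)·1 + 0.8321·(-4) + 0.0000·4 = -3.8829; q_2·c_3 = 0.0000·0 + 0.7132·1 + 0.4755·(-4) + 0.5151·4 = 0.8717.
u_3 = c_3 + 3.8829·q_1 − 0.8717·q_2 = (0.0000, -1.7755, -1.1837, 3.5510).
‖u_3‖ = 4.1429, so q_3 = (0.0000, -0.4286, -0.2857, 0.8571).
Qᵀb = (3.3282, 3.9621, 2.2857).
Back-substitute: x_3 = 2.2857/4.1429 = 0.5517.
x_2 = (3.9621 − 0.8717·0.5517)/3.8829 = 0.8966.
x_1 = (3.3282 − 1.3868·0.8966 + 3.8829·0.5517)/3.6056 = 1.1724.

x = (1.1724, 0.8966, 0.5517)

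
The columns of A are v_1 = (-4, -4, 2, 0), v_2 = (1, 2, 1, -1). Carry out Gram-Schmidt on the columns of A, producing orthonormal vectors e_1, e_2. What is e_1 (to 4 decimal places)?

e_1 = v_1/‖v_1‖ = (-4, -4, 2, 0)/6.0000 = (-0.6667, -0.6667, 0.3333, 0.0000).

e_1 = (-0.6667, -0.6667, 0.3333, 0.0000)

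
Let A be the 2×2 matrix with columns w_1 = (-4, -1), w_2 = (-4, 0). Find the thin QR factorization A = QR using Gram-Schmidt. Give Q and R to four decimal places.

Q = [[-0.9701, -0.2425], [-0.2425, 0.9701]], R = [[4.1231, 3.8806], [0.0000, 0.9701]]

w_1 = (-4, -1); ‖w_1‖ = 4.1231, so q_1 = (-0.9701, -0.2425).
q_1·w_2 = (-0.9701)·(-4) + (-0.2425)·0 = 3.8806.
u_2 = w_2 − 3.8806·q_1 = (-0.2353, 0.9412).
‖u_2‖ = 0.9701, so q_2 = (-0.2425, 0.9701).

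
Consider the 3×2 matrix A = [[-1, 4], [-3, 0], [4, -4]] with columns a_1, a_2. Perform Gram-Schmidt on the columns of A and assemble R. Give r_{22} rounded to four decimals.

r_{22} = 4.0762

a_1 = (-1, -3, 4); ‖a_1‖ = 5.0990, so e_1 = (-0.1961, -0.5883, 0.7845).
e_1·a_2 = (-0.1961)·4 + (-0.5883)·0 + 0.7845·(-4) = -3.9223.
u_2 = a_2 + 3.9223·e_1 = (3.2308, -2.3077, -0.9231).
r_{22} = ‖u_2‖ = 4.0762.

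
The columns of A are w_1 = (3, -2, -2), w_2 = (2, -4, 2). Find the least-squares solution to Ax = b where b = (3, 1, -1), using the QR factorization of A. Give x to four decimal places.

q_1 = w_1/‖w_1‖ = (3, -2, -2)/4.1231 = (0.7276, -0.4851, -0.4851).
r_{12} = q_1·w_2 = 2.4254.
u_2 = w_2 − 2.4254·q_1 = (0.2353, -2.8235, 3.1765).
‖u_2‖ = 4.2565, so q_2 = (0.0553, -0.6633, 0.7463).
Qᵀb = (2.1828, -1.2438).
Back-substitute: x_2 = -1.2438/4.2565 = -0.2922.
x_1 = (2.1828 − 2.4254·(-0.2922))/4.1231 = 0.7013.

x = (0.7013, -0.2922)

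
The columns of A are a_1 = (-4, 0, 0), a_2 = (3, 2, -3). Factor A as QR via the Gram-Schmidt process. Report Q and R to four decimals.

a_1 = (-4, 0, 0); ‖a_1‖ = 4.0000, so e_1 = (-1.0000, 0.0000, 0.0000).
e_1·a_2 = (-1.0000)·3 + 0.0000·2 + 0.0000·(-3) = -3.0000.
u_2 = a_2 + 3.0000·e_1 = (0.0000, 2.0000, -3.0000).
‖u_2‖ = 3.6056, so e_2 = (0.0000, 0.5547, -0.8321).

Q = [[-1.0000, 0.0000], [0.0000, 0.5547], [0.0000, -0.8321]], R = [[4.0000, -3.0000], [0.0000, 3.6056]]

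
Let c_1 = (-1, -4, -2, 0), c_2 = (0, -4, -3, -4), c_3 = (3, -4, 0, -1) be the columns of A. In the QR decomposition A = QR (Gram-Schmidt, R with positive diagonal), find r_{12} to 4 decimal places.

c_1 = (-1, -4, -2, 0); ‖c_1‖ = 4.5826, so e_1 = (-0.2182, -0.8729, -0.4364, 0.0000).
r_{12} = e_1·c_2 = 4.8008.

r_{12} = 4.8008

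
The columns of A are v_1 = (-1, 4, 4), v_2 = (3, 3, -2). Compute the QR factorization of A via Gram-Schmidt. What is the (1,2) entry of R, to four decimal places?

r_{12} = 0.1741

v_1 = (-1, 4, 4); ‖v_1‖ = 5.7446, so q_1 = (-0.1741, 0.6963, 0.6963).
r_{12} = q_1·v_2 = 0.1741.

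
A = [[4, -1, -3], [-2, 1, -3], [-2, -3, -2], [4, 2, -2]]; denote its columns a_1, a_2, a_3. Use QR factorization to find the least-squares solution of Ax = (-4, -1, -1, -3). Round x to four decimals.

x = (-0.4555, 0.1499, 0.6979)

q_1 = a_1/‖a_1‖ = (4, -2, -2, 4)/6.3246 = (0.6325, -0.3162, -0.3162, 0.6325).
r_{12} = q_1·a_2 = 1.2649.
u_2 = a_2 − 1.2649·q_1 = (-1.8000, 1.4000, -2.6000, 1.2000).
‖u_2‖ = 3.6606, so q_2 = (-0.4917, 0.3825, -0.7103, 0.3278).
r_{13} = q_1·a_3 = -1.5811; r_{23} = q_2·a_3 = 1.0927.
u_3 = a_3 + 1.5811·q_1 − 1.0927·q_2 = (-1.4627, -3.9179, -1.7239, -1.3582).
‖u_3‖ = 4.7229, so q_3 = (-0.3097, -0.8296, -0.3650, -0.2876).
Qᵀb = (-3.7947, 1.3113, 3.2961).
Back-substitute: x_3 = 3.2961/4.7229 = 0.6979.
x_2 = (1.3113 − 1.0927·0.6979)/3.6606 = 0.1499.
x_1 = (-3.7947 − 1.2649·0.1499 + 1.5811·0.6979)/6.3246 = -0.4555.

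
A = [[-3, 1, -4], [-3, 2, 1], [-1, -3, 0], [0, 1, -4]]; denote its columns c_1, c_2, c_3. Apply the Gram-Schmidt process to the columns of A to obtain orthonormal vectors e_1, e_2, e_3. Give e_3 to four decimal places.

e_3 = (-0.4852, 0.5057, -0.0615, -0.7107)

c_1 = (-3, -3, -1, 0); ‖c_1‖ = 4.3589, so e_1 = (-0.6882, -0.6882, -0.2294, 0.0000).
e_1·c_2 = (-0.6882)·1 + (-0.6882)·2 + (-0.2294)·(-3) + 0.0000·1 = -1.3765.
u_2 = c_2 + 1.3765·e_1 = (0.0526, 1.0526, -3.3158, 1.0000).
‖u_2‖ = 3.6201, so e_2 = (0.0145, 0.2908, -0.9159, 0.2762).
e_1·c_3 = (-0.6882)·(-4) + (-0.6882)·1 + (-0.2294)·0 + 0.0000·(-4) = 2.0647; e_2·c_3 = 0.0145·(-4) + 0.2908·1 + (-0.9159)·0 + 0.2762·(-4) = -0.8723.
u_3 = c_3 − 2.0647·e_1 + 0.8723·e_2 = (-2.5663, 2.6747, -0.3253, -3.7590).
‖u_3‖ = 5.2892, so e_3 = (-0.4852, 0.5057, -0.0615, -0.7107).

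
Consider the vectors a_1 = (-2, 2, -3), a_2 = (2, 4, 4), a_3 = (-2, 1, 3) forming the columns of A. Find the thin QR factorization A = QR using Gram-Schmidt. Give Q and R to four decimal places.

Q = [[-0.4851, 0.1865, -0.8544], [0.4851, 0.8703, -0.0854], [-0.7276, 0.4559, 0.5126]], R = [[4.1231, -1.9403, -0.7276], [0.0000, 5.6776, 1.8649], [0.0000, 0.0000, 3.1611]]

a_1 = (-2, 2, -3); ‖a_1‖ = 4.1231, so q_1 = (-0.4851, 0.4851, -0.7276).
q_1·a_2 = (-0.4851)·2 + 0.4851·4 + (-0.7276)·4 = -1.9403.
u_2 = a_2 + 1.9403·q_1 = (1.0588, 4.9412, 2.5882).
‖u_2‖ = 5.6776, so q_2 = (0.1865, 0.8703, 0.4559).
q_1·a_3 = (-0.4851)·(-2) + 0.4851·1 + (-0.7276)·3 = -0.7276; q_2·a_3 = 0.1865·(-2) + 0.8703·1 + 0.4559·3 = 1.8649.
u_3 = a_3 + 0.7276·q_1 − 1.8649·q_2 = (-2.7007, -0.2701, 1.6204).
‖u_3‖ = 3.1611, so q_3 = (-0.8544, -0.0854, 0.5126).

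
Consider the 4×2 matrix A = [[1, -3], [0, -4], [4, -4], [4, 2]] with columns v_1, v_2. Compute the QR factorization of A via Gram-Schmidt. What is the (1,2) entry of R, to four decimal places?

v_1 = (1, 0, 4, 4); ‖v_1‖ = 5.7446, so e_1 = (0.1741, 0.0000, 0.6963, 0.6963).
r_{12} = e_1·v_2 = -1.9149.

r_{12} = -1.9149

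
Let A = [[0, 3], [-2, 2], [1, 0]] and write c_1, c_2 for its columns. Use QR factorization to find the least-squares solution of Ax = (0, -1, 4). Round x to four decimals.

e_1 = c_1/‖c_1‖ = (0, -2, 1)/2.2361 = (0.0000, -0.8944, 0.4472).
r_{12} = e_1·c_2 = -1.7889.
u_2 = c_2 + 1.7889·e_1 = (3.0000, 0.4000, 0.8000).
‖u_2‖ = 3.1305, so e_2 = (0.9583, 0.1278, 0.2556).
Qᵀb = (2.6833, 0.8944).
Back-substitute: x_2 = 0.8944/3.1305 = 0.2857.
x_1 = (2.6833 + 1.7889·0.2857)/2.2361 = 1.4286.

x = (1.4286, 0.2857)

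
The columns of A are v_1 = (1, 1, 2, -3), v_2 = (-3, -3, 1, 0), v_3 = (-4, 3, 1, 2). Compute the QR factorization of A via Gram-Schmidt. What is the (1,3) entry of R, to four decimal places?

r_{13} = -1.2910

q_1 = v_1/‖v_1‖ = (1, 1, 2, -3)/3.8730 = (0.2582, 0.2582, 0.5164, -0.7746).
r_{13} = q_1·v_3 = -1.2910.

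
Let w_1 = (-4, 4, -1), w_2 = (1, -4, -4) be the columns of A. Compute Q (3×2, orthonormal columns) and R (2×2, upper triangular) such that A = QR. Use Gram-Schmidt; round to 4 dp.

Q = [[-0.6963, -0.1870], [0.6963, -0.4101], [-0.1741, -0.8927]], R = [[5.7446, -2.7852], [0.0000, 5.0242]]

q_1 = w_1/‖w_1‖ = (-4, 4, -1)/5.7446 = (-0.6963, 0.6963, -0.1741).
r_{12} = q_1·w_2 = -2.7852.
u_2 = w_2 + 2.7852·q_1 = (-0.9394, -2.0606, -4.4848).
‖u_2‖ = 5.0242, so q_2 = (-0.1870, -0.4101, -0.8927).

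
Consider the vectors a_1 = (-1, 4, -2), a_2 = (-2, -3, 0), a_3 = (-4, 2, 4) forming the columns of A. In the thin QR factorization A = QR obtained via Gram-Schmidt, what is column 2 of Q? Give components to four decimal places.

e_1 = a_1/‖a_1‖ = (-1, 4, -2)/4.5826 = (-0.2182, 0.8729, -0.4364).
r_{12} = e_1·a_2 = -2.1822.
u_2 = a_2 + 2.1822·e_1 = (-2.4762, -1.0952, -0.9524).
‖u_2‖ = 2.8702, so e_2 = (-0.8627, -0.3816, -0.3318).

e_2 = (-0.8627, -0.3816, -0.3318)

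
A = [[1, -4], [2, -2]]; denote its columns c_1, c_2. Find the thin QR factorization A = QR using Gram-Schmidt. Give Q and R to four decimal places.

e_1 = c_1/‖c_1‖ = (1, 2)/2.2361 = (0.4472, 0.8944).
r_{12} = e_1·c_2 = -3.5777.
u_2 = c_2 + 3.5777·e_1 = (-2.4000, 1.2000).
‖u_2‖ = 2.6833, so e_2 = (-0.8944, 0.4472).

Q = [[0.4472, -0.8944], [0.8944, 0.4472]], R = [[2.2361, -3.5777], [0.0000, 2.6833]]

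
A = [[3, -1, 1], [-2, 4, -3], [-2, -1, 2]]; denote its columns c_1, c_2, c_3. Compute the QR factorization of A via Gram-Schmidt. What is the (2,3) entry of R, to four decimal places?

r_{23} = -3.3955

c_1 = (3, -2, -2); ‖c_1‖ = 4.1231, so q_1 = (0.7276, -0.4851, -0.4851).
q_1·c_2 = 0.7276·(-1) + (-0.4851)·4 + (-0.4851)·(-1) = -2.1828.
u_2 = c_2 + 2.1828·q_1 = (0.5882, 2.9412, -2.0588).
‖u_2‖ = 3.6380, so q_2 = (0.1617, 0.8085, -0.5659).
r_{23} = q_2·c_3 = -3.3955.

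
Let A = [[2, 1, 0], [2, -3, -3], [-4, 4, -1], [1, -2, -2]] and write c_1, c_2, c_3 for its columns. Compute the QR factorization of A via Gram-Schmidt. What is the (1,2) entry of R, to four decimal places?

c_1 = (2, 2, -4, 1); ‖c_1‖ = 5.0000, so q_1 = (0.4000, 0.4000, -0.8000, 0.2000).
r_{12} = q_1·c_2 = -4.4000.

r_{12} = -4.4000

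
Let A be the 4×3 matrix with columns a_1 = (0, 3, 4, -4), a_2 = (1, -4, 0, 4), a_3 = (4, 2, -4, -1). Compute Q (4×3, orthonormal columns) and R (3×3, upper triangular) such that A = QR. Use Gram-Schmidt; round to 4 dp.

a_1 = (0, 3, 4, -4); ‖a_1‖ = 6.4031, so q_1 = (0.0000, 0.4685, 0.6247, -0.6247).
q_1·a_2 = 0.0000·1 + 0.4685·(-4) + 0.6247·0 + (-0.6247)·4 = -4.3729.
u_2 = a_2 + 4.3729·q_1 = (1.0000, -1.9512, 2.7317, 1.2683).
‖u_2‖ = 3.7253, so q_2 = (0.2684, -0.5238, 0.7333, 0.3405).
q_1·a_3 = 0.0000·4 + 0.4685·2 + 0.6247·(-4) + (-0.6247)·(-1) = -0.9370; q_2·a_3 = 0.2684·4 + (-0.5238)·2 + 0.7333·(-4) + 0.3405·(-1) = -3.2474.
u_3 = a_3 + 0.9370·q_1 + 3.2474·q_2 = (4.8717, 0.7381, -1.0334, -0.4798).
‖u_3‖ = 5.0573, so q_3 = (0.9633, 0.1460, -0.2043, -0.0949).

Q = [[0.0000, 0.2684, 0.9633], [0.4685, -0.5238, 0.1460], [0.6247, 0.7333, -0.2043], [-0.6247, 0.3405, -0.0949]], R = [[6.4031, -4.3729, -0.9370], [0.0000, 3.7253, -3.2474], [0.0000, 0.0000, 5.0573]]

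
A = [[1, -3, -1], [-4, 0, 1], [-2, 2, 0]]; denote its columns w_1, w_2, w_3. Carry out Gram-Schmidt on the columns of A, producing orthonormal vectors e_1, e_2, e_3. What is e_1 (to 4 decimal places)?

w_1 = (1, -4, -2); ‖w_1‖ = 4.5826, so e_1 = (0.2182, -0.8729, -0.4364).

e_1 = (0.2182, -0.8729, -0.4364)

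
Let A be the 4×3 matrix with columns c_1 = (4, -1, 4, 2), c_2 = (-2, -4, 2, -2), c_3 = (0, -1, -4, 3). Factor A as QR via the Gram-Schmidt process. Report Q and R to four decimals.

Q = [[0.6576, -0.3780, 0.0575], [-0.1644, -0.7559, -0.5939], [0.6576, 0.3780, -0.5141], [0.3288, -0.3780, 0.6162]], R = [[6.0828, 0.0000, -1.4796], [0.0000, 5.2915, -1.8898], [0.0000, 0.0000, 4.4988]]

c_1 = (4, -1, 4, 2); ‖c_1‖ = 6.0828, so e_1 = (0.6576, -0.1644, 0.6576, 0.3288).
e_1·c_2 = 0.6576·(-2) + (-0.1644)·(-4) + 0.6576·2 + 0.3288·(-2) = 0.0000.
u_2 = c_2 + 0.0000·e_1 = (-2.0000, -4.0000, 2.0000, -2.0000).
‖u_2‖ = 5.2915, so e_2 = (-0.3780, -0.7559, 0.3780, -0.3780).
e_1·c_3 = 0.6576·0 + (-0.1644)·(-1) + 0.6576·(-4) + 0.3288·3 = -1.4796; e_2·c_3 = (-0.3780)·0 + (-0.7559)·(-1) + 0.3780·(-4) + (-0.3780)·3 = -1.8898.
u_3 = c_3 + 1.4796·e_1 + 1.8898·e_2 = (0.2587, -2.6718, -2.3127, 2.7722).
‖u_3‖ = 4.4988, so e_3 = (0.0575, -0.5939, -0.5141, 0.6162).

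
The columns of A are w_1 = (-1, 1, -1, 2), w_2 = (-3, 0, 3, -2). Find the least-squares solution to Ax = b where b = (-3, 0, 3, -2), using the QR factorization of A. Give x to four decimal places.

x = (0.0000, 1.0000)

e_1 = w_1/‖w_1‖ = (-1, 1, -1, 2)/2.6458 = (-0.3780, 0.3780, -0.3780, 0.7559).
r_{12} = e_1·w_2 = -1.5119.
u_2 = w_2 + 1.5119·e_1 = (-3.5714, 0.5714, 2.4286, -0.8571).
‖u_2‖ = 4.4401, so e_2 = (-0.8044, 0.1287, 0.5470, -0.1930).
Qᵀb = (-1.5119, 4.4401).
Back-substitute: x_2 = 4.4401/4.4401 = 1.0000.
x_1 = (-1.5119 + 1.5119·1.0000)/2.6458 = 0.0000.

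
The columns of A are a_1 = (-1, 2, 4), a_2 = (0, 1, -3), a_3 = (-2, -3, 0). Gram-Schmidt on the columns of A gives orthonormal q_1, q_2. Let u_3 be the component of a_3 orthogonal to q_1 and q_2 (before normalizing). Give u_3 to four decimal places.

u_3 = (-2.6364, -0.7909, -0.2636)

q_1 = a_1/‖a_1‖ = (-1, 2, 4)/4.5826 = (-0.2182, 0.4364, 0.8729).
r_{12} = q_1·a_2 = -2.1822.
u_2 = a_2 + 2.1822·q_1 = (-0.4762, 1.9524, -1.0952).
‖u_2‖ = 2.2887, so q_2 = (-0.2081, 0.8531, -0.4785).
r_{13} = q_1·a_3 = -0.8729; r_{23} = q_2·a_3 = -2.1430.
u_3 = a_3 + 0.8729·q_1 + 2.1430·q_2 = (-2.6364, -0.7909, -0.2636).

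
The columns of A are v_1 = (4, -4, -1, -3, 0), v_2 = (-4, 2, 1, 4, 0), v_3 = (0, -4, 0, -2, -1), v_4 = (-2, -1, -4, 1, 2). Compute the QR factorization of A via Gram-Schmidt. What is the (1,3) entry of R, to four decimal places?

r_{13} = 3.3947

v_1 = (4, -4, -1, -3, 0); ‖v_1‖ = 6.4807, so e_1 = (0.6172, -0.6172, -0.1543, -0.4629, 0.0000).
r_{13} = e_1·v_3 = 3.3947.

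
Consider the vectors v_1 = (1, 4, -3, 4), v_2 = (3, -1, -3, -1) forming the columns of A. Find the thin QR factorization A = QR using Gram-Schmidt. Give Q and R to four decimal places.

v_1 = (1, 4, -3, 4); ‖v_1‖ = 6.4807, so e_1 = (0.1543, 0.6172, -0.4629, 0.6172).
e_1·v_2 = 0.1543·3 + 0.6172·(-1) + (-0.4629)·(-3) + 0.6172·(-1) = 0.6172.
u_2 = v_2 − 0.6172·e_1 = (2.9048, -1.3810, -2.7143, -1.3810).
‖u_2‖ = 4.4293, so e_2 = (0.6558, -0.3118, -0.6128, -0.3118).

Q = [[0.1543, 0.6558], [0.6172, -0.3118], [-0.4629, -0.6128], [0.6172, -0.3118]], R = [[6.4807, 0.6172], [0.0000, 4.4293]]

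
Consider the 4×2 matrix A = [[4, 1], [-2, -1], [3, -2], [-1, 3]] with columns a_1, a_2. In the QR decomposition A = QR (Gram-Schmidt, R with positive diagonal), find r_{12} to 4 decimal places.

r_{12} = -0.5477

a_1 = (4, -2, 3, -1); ‖a_1‖ = 5.4772, so q_1 = (0.7303, -0.3651, 0.5477, -0.1826).
r_{12} = q_1·a_2 = -0.5477.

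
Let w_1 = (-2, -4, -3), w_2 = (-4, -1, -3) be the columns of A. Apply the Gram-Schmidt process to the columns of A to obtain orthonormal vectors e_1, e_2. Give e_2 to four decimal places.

w_1 = (-2, -4, -3); ‖w_1‖ = 5.3852, so e_1 = (-0.3714, -0.7428, -0.5571).
e_1·w_2 = (-0.3714)·(-4) + (-0.7428)·(-1) + (-0.5571)·(-3) = 3.8996.
u_2 = w_2 − 3.8996·e_1 = (-2.5517, 1.8966, -0.8276).
‖u_2‖ = 3.2853, so e_2 = (-0.7767, 0.5773, -0.2519).

e_2 = (-0.7767, 0.5773, -0.2519)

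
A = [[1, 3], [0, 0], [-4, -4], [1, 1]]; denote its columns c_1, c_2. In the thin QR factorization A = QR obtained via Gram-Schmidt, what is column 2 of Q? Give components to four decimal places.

c_1 = (1, 0, -4, 1); ‖c_1‖ = 4.2426, so q_1 = (0.2357, 0.0000, -0.9428, 0.2357).
q_1·c_2 = 0.2357·3 + 0.0000·0 + (-0.9428)·(-4) + 0.2357·1 = 4.7140.
u_2 = c_2 − 4.7140·q_1 = (1.8889, 0.0000, 0.4444, -0.1111).
‖u_2‖ = 1.9437, so q_2 = (0.9718, 0.0000, 0.2287, -0.0572).

q_2 = (0.9718, 0.0000, 0.2287, -0.0572)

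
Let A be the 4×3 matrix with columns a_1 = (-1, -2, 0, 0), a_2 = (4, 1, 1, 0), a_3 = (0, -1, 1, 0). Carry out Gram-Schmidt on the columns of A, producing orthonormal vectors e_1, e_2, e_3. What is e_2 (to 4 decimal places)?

a_1 = (-1, -2, 0, 0); ‖a_1‖ = 2.2361, so e_1 = (-0.4472, -0.8944, 0.0000, 0.0000).
e_1·a_2 = (-0.4472)·4 + (-0.8944)·1 + 0.0000·1 + 0.0000·0 = -2.6833.
u_2 = a_2 + 2.6833·e_1 = (2.8000, -1.4000, 1.0000, 0.0000).
‖u_2‖ = 3.2863, so e_2 = (0.8520, -0.4260, 0.3043, 0.0000).

e_2 = (0.8520, -0.4260, 0.3043, 0.0000)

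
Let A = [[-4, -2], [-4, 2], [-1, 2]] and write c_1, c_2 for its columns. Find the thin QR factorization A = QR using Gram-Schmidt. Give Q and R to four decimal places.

c_1 = (-4, -4, -1); ‖c_1‖ = 5.7446, so e_1 = (-0.6963, -0.6963, -0.1741).
e_1·c_2 = (-0.6963)·(-2) + (-0.6963)·2 + (-0.1741)·2 = -0.3482.
u_2 = c_2 + 0.3482·e_1 = (-2.2424, 1.7576, 1.9394).
‖u_2‖ = 3.4466, so e_2 = (-0.6506, 0.5100, 0.5627).

Q = [[-0.6963, -0.6506], [-0.6963, 0.5100], [-0.1741, 0.5627]], R = [[5.7446, -0.3482], [0.0000, 3.4466]]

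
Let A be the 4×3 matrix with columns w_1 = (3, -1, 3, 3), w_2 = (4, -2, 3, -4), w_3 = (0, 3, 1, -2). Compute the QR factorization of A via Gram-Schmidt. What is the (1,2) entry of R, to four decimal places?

e_1 = w_1/‖w_1‖ = (3, -1, 3, 3)/5.2915 = (0.5669, -0.1890, 0.5669, 0.5669).
r_{12} = e_1·w_2 = 2.0788.

r_{12} = 2.0788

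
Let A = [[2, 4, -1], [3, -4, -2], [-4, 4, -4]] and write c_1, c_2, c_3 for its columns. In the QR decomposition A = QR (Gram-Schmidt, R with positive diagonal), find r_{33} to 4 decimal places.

c_1 = (2, 3, -4); ‖c_1‖ = 5.3852, so q_1 = (0.3714, 0.5571, -0.7428).
q_1·c_2 = 0.3714·4 + 0.5571·(-4) + (-0.7428)·4 = -3.7139.
u_2 = c_2 + 3.7139·q_1 = (5.3793, -1.9310, 1.2414).
‖u_2‖ = 5.8487, so q_2 = (0.9197, -0.3302, 0.2122).
q_1·c_3 = 0.3714·(-1) + 0.5571·(-2) + (-0.7428)·(-4) = 1.4856; q_2·c_3 = 0.9197·(-1) + (-0.3302)·(-2) + 0.2122·(-4) = -1.1084.
u_3 = c_3 − 1.4856·q_1 + 1.1084·q_2 = (-0.5323, -3.1935, -2.6613).
r_{33} = ‖u_3‖ = 4.1910.

r_{33} = 4.1910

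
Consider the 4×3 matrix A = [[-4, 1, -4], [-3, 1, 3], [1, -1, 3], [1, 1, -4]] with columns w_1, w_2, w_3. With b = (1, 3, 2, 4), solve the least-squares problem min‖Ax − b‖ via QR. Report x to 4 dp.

x = (0.4000, 2.8000, 0.3000)

w_1 = (-4, -3, 1, 1); ‖w_1‖ = 5.1962, so q_1 = (-0.7698, -0.5774, 0.1925, 0.1925).
q_1·w_2 = (-0.7698)·1 + (-0.5774)·1 + 0.1925·(-1) + 0.1925·1 = -1.3472.
u_2 = w_2 + 1.3472·q_1 = (-0.0370, 0.2222, -0.7407, 1.2593).
‖u_2‖ = 1.4782, so q_2 = (-0.0251, 0.1503, -0.5011, 0.8519).
q_1·w_3 = (-0.7698)·(-4) + (-0.5774)·3 + 0.1925·3 + 0.1925·(-4) = 1.1547; q_2·w_3 = (-0.0251)·(-4) + 0.1503·3 + (-0.5011)·3 + 0.8519·(-4) = -4.3595.
u_3 = w_3 − 1.1547·q_1 + 4.3595·q_2 = (-3.2203, 4.3220, 0.5932, -0.5085).
‖u_3‖ = 5.4462, so q_3 = (-0.5913, 0.7936, 0.1089, -0.0934).
Qᵀb = (-1.3472, 2.8312, 1.6339).
Back-substitute: x_3 = 1.6339/5.4462 = 0.3000.
x_2 = (2.8312 + 4.3595·0.3000)/1.4782 = 2.8000.
x_1 = (-1.3472 + 1.3472·2.8000 − 1.1547·0.3000)/5.1962 = 0.4000.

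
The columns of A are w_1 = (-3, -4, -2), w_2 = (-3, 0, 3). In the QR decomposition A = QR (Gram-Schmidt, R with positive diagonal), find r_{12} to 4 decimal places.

w_1 = (-3, -4, -2); ‖w_1‖ = 5.3852, so e_1 = (-0.5571, -0.7428, -0.3714).
r_{12} = e_1·w_2 = 0.5571.

r_{12} = 0.5571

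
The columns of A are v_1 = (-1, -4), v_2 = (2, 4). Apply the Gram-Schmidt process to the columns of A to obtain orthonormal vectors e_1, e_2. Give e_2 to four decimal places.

e_2 = (0.9701, -0.2425)

v_1 = (-1, -4); ‖v_1‖ = 4.1231, so e_1 = (-0.2425, -0.9701).
e_1·v_2 = (-0.2425)·2 + (-0.9701)·4 = -4.3656.
u_2 = v_2 + 4.3656·e_1 = (0.9412, -0.2353).
‖u_2‖ = 0.9701, so e_2 = (0.9701, -0.2425).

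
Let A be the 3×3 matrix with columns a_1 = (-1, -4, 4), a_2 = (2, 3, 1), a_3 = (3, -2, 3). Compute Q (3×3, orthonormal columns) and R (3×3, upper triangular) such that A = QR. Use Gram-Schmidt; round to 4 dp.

a_1 = (-1, -4, 4); ‖a_1‖ = 5.7446, so e_1 = (-0.1741, -0.6963, 0.6963).
e_1·a_2 = (-0.1741)·2 + (-0.6963)·3 + 0.6963·1 = -1.7408.
u_2 = a_2 + 1.7408·e_1 = (1.6970, 1.7879, 2.2121).
‖u_2‖ = 3.3121, so e_2 = (0.5124, 0.5398, 0.6679).
e_1·a_3 = (-0.1741)·3 + (-0.6963)·(-2) + 0.6963·3 = 2.9593; e_2·a_3 = 0.5124·3 + 0.5398·(-2) + 0.6679·3 = 2.4612.
u_3 = a_3 − 2.9593·e_1 − 2.4612·e_2 = (2.2541, -1.2680, -0.7044).
‖u_3‖ = 2.6805, so e_3 = (0.8409, -0.4730, -0.2628).

Q = [[-0.1741, 0.5124, 0.8409], [-0.6963, 0.5398, -0.4730], [0.6963, 0.6679, -0.2628]], R = [[5.7446, -1.7408, 2.9593], [0.0000, 3.3121, 2.4612], [0.0000, 0.0000, 2.6805]]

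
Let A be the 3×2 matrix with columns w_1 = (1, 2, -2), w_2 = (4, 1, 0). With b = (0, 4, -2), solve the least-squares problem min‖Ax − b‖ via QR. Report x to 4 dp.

q_1 = w_1/‖w_1‖ = (1, 2, -2)/3.0000 = (0.3333, 0.6667, -0.6667).
r_{12} = q_1·w_2 = 2.0000.
u_2 = w_2 − 2.0000·q_1 = (3.3333, -0.3333, 1.3333).
‖u_2‖ = 3.6056, so q_2 = (0.9245, -0.0925, 0.3698).
Qᵀb = (4.0000, -1.1094).
Back-substitute: x_2 = -1.1094/3.6056 = -0.3077.
x_1 = (4.0000 − 2.0000·(-0.3077))/3.0000 = 1.5385.

x = (1.5385, -0.3077)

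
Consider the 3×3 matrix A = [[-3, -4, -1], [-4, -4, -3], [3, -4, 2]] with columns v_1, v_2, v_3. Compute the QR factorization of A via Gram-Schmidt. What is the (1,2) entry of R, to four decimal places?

q_1 = v_1/‖v_1‖ = (-3, -4, 3)/5.8310 = (-0.5145, -0.6860, 0.5145).
r_{12} = q_1·v_2 = 2.7440.

r_{12} = 2.7440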